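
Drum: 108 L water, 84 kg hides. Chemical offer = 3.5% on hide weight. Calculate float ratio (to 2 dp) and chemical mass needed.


Float ratio = 1.29
Chemical needed = 2.94 kg

Float ratio = 108 / 84 = 1.29
Chemical = 84 x 3.5 / 100 = 2.94 kg


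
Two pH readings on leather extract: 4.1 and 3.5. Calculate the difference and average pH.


Difference = 0.6
Average pH = 3.80

Difference = |4.1 - 3.5| = 0.6
Average = (4.1 + 3.5) / 2 = 3.80


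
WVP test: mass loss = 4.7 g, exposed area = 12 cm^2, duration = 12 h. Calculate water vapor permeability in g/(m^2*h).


WVP = mass_loss / (area x time) x 10000
WVP = 4.7 / (12 x 12) x 10000
WVP = 4.7 / 144 x 10000 = 326.39 g/(m^2*h)


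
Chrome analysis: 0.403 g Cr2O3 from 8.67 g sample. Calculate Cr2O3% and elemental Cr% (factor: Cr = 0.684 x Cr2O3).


Cr2O3 = 4.65%
Cr = 3.18%

Cr2O3% = 0.403 / 8.67 x 100 = 4.65%
Cr% = 4.65 x 0.684 = 3.18%


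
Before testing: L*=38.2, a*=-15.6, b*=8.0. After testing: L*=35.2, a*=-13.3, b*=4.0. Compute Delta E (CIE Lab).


dL = 35.2 - 38.2 = -3.0
da = -13.3 - (-15.6) = 2.3
db = 4.0 - 8.0 = -4.0
dE = sqrt((-3.0)^2 + (2.3)^2 + (-4.0)^2) = 5.50


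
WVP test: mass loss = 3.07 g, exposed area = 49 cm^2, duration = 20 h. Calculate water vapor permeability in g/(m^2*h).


WVP = mass_loss / (area x time) x 10000
WVP = 3.07 / (49 x 20) x 10000
WVP = 3.07 / 980 x 10000 = 31.33 g/(m^2*h)


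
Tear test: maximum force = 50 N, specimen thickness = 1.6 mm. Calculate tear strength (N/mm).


Tear strength = force / thickness
Tear = 50 / 1.6 = 31.3 N/mm


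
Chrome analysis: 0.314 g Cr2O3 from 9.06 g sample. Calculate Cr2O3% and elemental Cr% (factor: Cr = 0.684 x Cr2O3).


Cr2O3% = 0.314 / 9.06 x 100 = 3.47%
Cr% = 3.47 x 0.684 = 2.37%


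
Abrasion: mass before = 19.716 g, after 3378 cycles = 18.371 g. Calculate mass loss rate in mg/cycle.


0.398 mg/cycle


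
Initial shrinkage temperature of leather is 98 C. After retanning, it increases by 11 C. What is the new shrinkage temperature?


New Ts = 98 + 11 = 109 C


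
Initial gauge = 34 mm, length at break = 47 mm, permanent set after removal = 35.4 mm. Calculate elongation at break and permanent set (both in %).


Elongation at break = (47 - 34) / 34 x 100 = 38.2%
Permanent set = (35.4 - 34) / 34 x 100 = 4.1%


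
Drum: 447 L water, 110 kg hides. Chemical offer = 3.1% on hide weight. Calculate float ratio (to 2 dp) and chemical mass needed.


Float ratio = 4.06
Chemical needed = 3.41 kg

Float ratio = 447 / 110 = 4.06
Chemical = 110 x 3.1 / 100 = 3.41 kg


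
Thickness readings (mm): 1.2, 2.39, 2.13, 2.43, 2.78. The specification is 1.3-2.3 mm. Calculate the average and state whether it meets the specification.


Sum = 10.93
Average = 10.93 / 5 = 2.19 mm
Specification range: 1.3 to 2.3 mm
Within spec: Yes


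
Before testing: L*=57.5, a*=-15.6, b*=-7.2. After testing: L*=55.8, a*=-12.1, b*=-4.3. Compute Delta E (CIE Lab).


Delta E = 4.85


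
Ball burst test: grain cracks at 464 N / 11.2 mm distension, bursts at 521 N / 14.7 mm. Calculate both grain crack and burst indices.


Crack index = 41.4 N/mm
Burst index = 35.4 N/mm

Crack index = 464 / 11.2 = 41.4 N/mm
Burst index = 521 / 14.7 = 35.4 N/mm


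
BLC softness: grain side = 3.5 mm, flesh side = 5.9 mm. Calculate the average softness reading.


4.70 mm

Average = (3.5 + 5.9) / 2
Average = 4.70 mm


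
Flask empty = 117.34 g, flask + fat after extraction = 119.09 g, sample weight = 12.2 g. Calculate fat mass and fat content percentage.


Fat mass = 1.75 g
Fat content = 14.3%

Fat mass = 119.09 - 117.34 = 1.75 g
Fat% = 1.75 / 12.2 x 100 = 14.3%


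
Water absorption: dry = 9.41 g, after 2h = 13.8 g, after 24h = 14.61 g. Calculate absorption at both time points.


2h absorption = 46.7%
24h absorption = 55.3%

WA (2h) = (13.8 - 9.41) / 9.41 x 100 = 46.7%
WA (24h) = (14.61 - 9.41) / 9.41 x 100 = 55.3%


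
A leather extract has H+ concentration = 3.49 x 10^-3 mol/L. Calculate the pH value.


pH = -log10[H+]
pH = -log10(3.49 x 10^-3) = 2.46


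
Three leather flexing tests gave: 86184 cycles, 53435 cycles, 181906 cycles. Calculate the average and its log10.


Average = (86184 + 53435 + 181906) / 3 = 107175 cycles
log10(107175) = 5.03


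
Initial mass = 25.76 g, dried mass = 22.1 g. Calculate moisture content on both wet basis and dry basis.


Wet basis = 14.2%
Dry basis = 16.6%

Moisture lost = 25.76 - 22.1 = 3.66 g
Wet basis MC = 3.66 / 25.76 x 100 = 14.2%
Dry basis MC = 3.66 / 22.1 x 100 = 16.6%


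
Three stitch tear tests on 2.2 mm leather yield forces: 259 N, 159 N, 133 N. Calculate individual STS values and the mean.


STS1 = 117.7 N/mm
STS2 = 72.3 N/mm
STS3 = 60.5 N/mm
Mean = 83.5 N/mm

STS1 = 259 / 2.2 = 117.7 N/mm
STS2 = 159 / 2.2 = 72.3 N/mm
STS3 = 133 / 2.2 = 60.5 N/mm
Mean = (117.7 + 72.3 + 60.5) / 3 = 83.5 N/mm


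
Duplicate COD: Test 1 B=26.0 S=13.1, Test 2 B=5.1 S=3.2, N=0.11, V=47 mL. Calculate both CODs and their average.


COD1 = 241.5 mg/L
COD2 = 35.6 mg/L
Average = 138.6 mg/L


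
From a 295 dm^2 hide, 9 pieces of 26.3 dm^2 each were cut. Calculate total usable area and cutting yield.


Total usable = 9 x 26.3 = 236.7 dm^2
Yield = 236.7 / 295 x 100 = 80.2%


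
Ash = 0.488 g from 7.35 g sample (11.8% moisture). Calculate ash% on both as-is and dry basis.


As-is ash% = 0.488 / 7.35 x 100 = 6.64%
Dry mass = 7.35 x (100 - 11.8) / 100 = 6.4827 g
Dry-basis ash% = 0.488 / 6.4827 x 100 = 7.53%


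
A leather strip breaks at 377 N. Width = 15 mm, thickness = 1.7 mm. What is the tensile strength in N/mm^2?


Cross-sectional area = 15 x 1.7 = 25.5 mm^2
Tensile strength = 377 / 25.5 = 14.78 N/mm^2


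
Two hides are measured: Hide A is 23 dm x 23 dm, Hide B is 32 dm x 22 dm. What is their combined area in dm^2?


Hide A area = 23 x 23 = 529 dm^2
Hide B area = 32 x 22 = 704 dm^2
Total = 529 + 704 = 1233 dm^2


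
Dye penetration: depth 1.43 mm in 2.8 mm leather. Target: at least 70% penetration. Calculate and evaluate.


Penetration = 51.1%
Meets target: No

Penetration = 1.43 / 2.8 x 100 = 51.1%
Target: 70%
Meets target: No


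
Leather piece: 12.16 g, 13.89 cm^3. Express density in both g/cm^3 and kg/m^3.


Density = 12.16 / 13.89 = 0.875 g/cm^3
Convert: 0.875 x 1000 = 875 kg/m^3


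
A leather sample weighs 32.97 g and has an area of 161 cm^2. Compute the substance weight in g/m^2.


Substance weight = mass / area x 10000
SW = 32.97 / 161 x 10000
SW = 2047.8 g/m^2


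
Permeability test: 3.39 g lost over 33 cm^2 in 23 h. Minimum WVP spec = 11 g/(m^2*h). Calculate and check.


WVP = 3.39 / (33 x 23) x 10000 = 44.66 g/(m^2*h)
Minimum: 11 g/(m^2*h)
Meets spec: Yes


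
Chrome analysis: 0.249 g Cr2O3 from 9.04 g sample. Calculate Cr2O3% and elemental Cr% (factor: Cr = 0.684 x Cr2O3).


Cr2O3% = 0.249 / 9.04 x 100 = 2.75%
Cr% = 2.75 x 0.684 = 1.88%


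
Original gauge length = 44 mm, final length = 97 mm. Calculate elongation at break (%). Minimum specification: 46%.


Elongation = 120.5%
Meets spec: Yes


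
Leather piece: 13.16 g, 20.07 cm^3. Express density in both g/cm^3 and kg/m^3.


Density = 13.16 / 20.07 = 0.656 g/cm^3
Convert: 0.656 x 1000 = 656 kg/m^3


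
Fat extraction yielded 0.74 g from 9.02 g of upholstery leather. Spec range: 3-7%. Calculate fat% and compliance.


Fat content = 8.2%
Compliant: No


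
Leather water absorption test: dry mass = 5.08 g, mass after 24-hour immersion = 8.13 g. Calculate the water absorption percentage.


60.0%


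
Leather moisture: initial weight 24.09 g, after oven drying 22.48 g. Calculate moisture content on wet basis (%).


Moisture = 24.09 - 22.48 = 1.61 g
MC = 1.61 / 24.09 x 100 = 6.7%


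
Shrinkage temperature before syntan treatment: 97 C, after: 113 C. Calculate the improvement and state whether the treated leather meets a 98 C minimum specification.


Improvement = 16 C
Meets 98 C spec: Yes

Improvement = 113 - 97 = 16 C
Spec check: 113 C >= 98 C? Yes


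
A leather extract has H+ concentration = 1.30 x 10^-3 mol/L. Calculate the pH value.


pH = 2.89


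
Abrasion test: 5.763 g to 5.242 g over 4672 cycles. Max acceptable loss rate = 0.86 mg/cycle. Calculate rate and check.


Rate = 0.112 mg/cycle
Passes: Yes

Loss = 5.763 - 5.242 = 0.521 g
Rate = 0.521 g / 4672 cycles x 1000 = 0.112 mg/cycle
Max = 0.86 mg/cycle
Passes: Yes


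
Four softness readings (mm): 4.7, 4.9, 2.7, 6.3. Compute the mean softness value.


Sum = 4.7 + 4.9 + 2.7 + 6.3
Mean = 18.6 / 4 = 4.65 mm


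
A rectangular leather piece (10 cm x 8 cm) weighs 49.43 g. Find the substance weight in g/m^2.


Area = 10 x 8 = 80 cm^2
SW = 49.43 / 80 x 10000 = 6178.8 g/m^2


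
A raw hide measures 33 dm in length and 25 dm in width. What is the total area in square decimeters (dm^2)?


Area = length x width
Area = 33 x 25 = 825 dm^2


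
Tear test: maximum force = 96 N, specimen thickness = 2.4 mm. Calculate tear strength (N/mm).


40.0 N/mm

Tear strength = force / thickness
Tear = 96 / 2.4 = 40.0 N/mm


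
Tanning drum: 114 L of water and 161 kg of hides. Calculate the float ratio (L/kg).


Float ratio = water / hide weight
Ratio = 114 / 161 = 0.7


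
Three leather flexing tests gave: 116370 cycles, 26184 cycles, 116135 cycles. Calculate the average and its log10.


Average = (116370 + 26184 + 116135) / 3 = 86230 cycles
log10(86230) = 4.94


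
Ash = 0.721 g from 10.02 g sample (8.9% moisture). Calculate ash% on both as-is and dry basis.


As-is ash = 7.20%
Dry-basis ash = 7.90%


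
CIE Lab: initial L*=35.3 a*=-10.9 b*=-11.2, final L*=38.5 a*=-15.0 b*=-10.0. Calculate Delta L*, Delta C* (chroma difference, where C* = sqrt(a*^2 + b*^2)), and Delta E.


Delta L* = 3.2
Delta C* = 2.40
Delta E = 5.34

Delta L* = 38.5 - 35.3 = 3.2
C1* = sqrt((-10.9)^2 + (-11.2)^2) = 15.628
C2* = sqrt((-15.0)^2 + (-10.0)^2) = 18.028
Delta C* = 18.028 - 15.628 = 2.40
Delta E = sqrt((3.2)^2 + (-4.1)^2 + (1.2)^2) = 5.34


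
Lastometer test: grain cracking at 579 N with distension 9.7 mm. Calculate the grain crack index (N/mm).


Grain crack index = force / distension
Index = 579 / 9.7 = 59.7 N/mm


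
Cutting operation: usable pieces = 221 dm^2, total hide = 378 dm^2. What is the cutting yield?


Yield = usable / total x 100
Yield = 221 / 378 x 100 = 58.5%


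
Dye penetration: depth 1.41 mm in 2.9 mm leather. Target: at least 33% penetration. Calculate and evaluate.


Penetration = 48.6%
Meets target: Yes

Penetration = 1.41 / 2.9 x 100 = 48.6%
Target: 33%
Meets target: Yes


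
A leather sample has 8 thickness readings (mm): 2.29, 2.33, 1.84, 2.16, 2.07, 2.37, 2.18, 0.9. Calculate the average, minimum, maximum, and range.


Average = 2.02 mm
Min = 0.9 mm
Max = 2.37 mm
Range = 1.47 mm


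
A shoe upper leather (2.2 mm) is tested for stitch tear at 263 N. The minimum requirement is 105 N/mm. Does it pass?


STS = 263 / 2.2 = 119.5 N/mm
Minimum required: 105 N/mm
Passes: Yes


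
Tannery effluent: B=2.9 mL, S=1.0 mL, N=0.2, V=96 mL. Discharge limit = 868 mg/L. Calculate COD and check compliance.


COD = (2.9 - 1.0) x 0.2 x 8000 / 96 = 31.7 mg/L
Limit: 868 mg/L
Compliant: Yes


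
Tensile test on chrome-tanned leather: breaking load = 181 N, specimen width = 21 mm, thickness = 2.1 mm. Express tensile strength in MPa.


4.10 MPa

Cross-section = 21 x 2.1 = 44.1 mm^2
TS = 181 / 44.1 = 4.10 MPa
(1 N/mm^2 = 1 MPa)


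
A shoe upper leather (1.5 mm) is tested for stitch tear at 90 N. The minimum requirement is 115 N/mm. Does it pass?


STS = 60.0 N/mm
Passes: No

STS = 90 / 1.5 = 60.0 N/mm
Minimum required: 115 N/mm
Passes: No


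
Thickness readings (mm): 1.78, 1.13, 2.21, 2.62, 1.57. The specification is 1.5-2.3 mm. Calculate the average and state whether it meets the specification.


Sum = 9.31
Average = 9.31 / 5 = 1.86 mm
Specification range: 1.5 to 2.3 mm
Within spec: Yes


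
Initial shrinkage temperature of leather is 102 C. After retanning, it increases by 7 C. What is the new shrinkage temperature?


New Ts = 102 + 7 = 109 C


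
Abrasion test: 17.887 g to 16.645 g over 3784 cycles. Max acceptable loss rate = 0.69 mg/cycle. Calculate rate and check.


Loss = 17.887 - 16.645 = 1.242 g
Rate = 1.242 g / 3784 cycles x 1000 = 0.328 mg/cycle
Max = 0.69 mg/cycle
Passes: Yes


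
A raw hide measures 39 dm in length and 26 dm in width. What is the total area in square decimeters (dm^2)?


1014 dm^2


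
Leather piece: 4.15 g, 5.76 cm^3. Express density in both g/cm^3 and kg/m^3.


Density = 4.15 / 5.76 = 0.720 g/cm^3
Convert: 0.720 x 1000 = 720 kg/m^3


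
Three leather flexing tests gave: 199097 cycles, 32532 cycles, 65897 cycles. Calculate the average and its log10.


Average = 99175 cycles
log10 = 5.00


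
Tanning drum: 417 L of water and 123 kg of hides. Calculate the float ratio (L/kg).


3.4


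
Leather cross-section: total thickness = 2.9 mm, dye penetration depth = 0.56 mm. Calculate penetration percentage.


19.3%

Penetration% = 0.56 / 2.9 x 100
Penetration = 19.3%


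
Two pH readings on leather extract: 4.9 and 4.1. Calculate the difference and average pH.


Difference = |4.9 - 4.1| = 0.8
Average = (4.9 + 4.1) / 2 = 4.50


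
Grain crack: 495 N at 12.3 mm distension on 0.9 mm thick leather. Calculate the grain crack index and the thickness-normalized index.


Crack index = 495 / 12.3 = 40.2 N/mm
Normalized = 40.2 / 0.9 = 44.7 N/mm per mm


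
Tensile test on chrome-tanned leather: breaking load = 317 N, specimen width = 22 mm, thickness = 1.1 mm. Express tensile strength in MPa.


Cross-section = 22 x 1.1 = 24.2 mm^2
TS = 317 / 24.2 = 13.10 MPa
(1 N/mm^2 = 1 MPa)


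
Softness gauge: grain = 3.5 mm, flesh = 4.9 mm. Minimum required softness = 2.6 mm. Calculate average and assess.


Average = (3.5 + 4.9) / 2 = 4.20 mm
Minimum = 2.6 mm
Meets requirement: Yes


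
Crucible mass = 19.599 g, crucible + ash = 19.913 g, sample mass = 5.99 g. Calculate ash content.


Ash mass = 0.314 g
Ash content = 5.24%

Ash mass = 19.913 - 19.599 = 0.314 g
Ash% = 0.314 / 5.99 x 100 = 5.24%


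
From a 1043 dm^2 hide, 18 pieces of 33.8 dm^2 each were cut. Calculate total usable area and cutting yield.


Usable area = 608.4 dm^2
Yield = 58.3%

Total usable = 18 x 33.8 = 608.4 dm^2
Yield = 608.4 / 1043 x 100 = 58.3%


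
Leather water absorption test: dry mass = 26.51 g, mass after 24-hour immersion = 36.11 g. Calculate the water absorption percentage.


36.2%

Water absorbed = 36.11 - 26.51 = 9.60 g
WA% = 9.60 / 26.51 x 100 = 36.2%


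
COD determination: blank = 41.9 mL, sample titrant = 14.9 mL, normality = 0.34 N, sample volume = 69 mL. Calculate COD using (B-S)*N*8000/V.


COD = (41.9 - 14.9) x 0.34 x 8000 / 69
COD = 27.0 x 0.34 x 8000 / 69
COD = 1064.3 mg/L


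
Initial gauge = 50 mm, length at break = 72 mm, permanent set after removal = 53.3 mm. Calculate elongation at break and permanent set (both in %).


Elongation at break = (72 - 50) / 50 x 100 = 44.0%
Permanent set = (53.3 - 50) / 50 x 100 = 6.6%


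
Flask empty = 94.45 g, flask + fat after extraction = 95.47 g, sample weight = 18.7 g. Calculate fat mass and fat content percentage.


Fat mass = 1.02 g
Fat content = 5.5%


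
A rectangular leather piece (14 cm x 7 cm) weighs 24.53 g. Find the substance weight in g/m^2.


Area = 14 x 7 = 98 cm^2
SW = 24.53 / 98 x 10000 = 2503.1 g/m^2


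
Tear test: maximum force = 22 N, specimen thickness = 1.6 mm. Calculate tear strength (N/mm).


Tear strength = force / thickness
Tear = 22 / 1.6 = 13.8 N/mm


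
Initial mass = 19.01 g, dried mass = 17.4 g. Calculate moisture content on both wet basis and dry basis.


Moisture lost = 19.01 - 17.4 = 1.61 g
Wet basis MC = 1.61 / 19.01 x 100 = 8.5%
Dry basis MC = 1.61 / 17.4 x 100 = 9.3%


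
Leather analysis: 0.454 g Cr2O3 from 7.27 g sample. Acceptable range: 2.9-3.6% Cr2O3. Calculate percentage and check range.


Cr2O3% = 0.454 / 7.27 x 100 = 6.24%
Acceptable range: 2.9 to 3.6%
Within range: No


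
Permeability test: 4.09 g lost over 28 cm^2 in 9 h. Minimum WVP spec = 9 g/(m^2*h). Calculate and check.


WVP = 4.09 / (28 x 9) x 10000 = 162.30 g/(m^2*h)
Minimum: 9 g/(m^2*h)
Meets spec: Yes


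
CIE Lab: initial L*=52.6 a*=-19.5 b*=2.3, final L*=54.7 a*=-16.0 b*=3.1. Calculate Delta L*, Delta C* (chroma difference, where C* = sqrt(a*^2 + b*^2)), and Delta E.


Delta L* = 2.1
Delta C* = -3.34
Delta E = 4.16

Delta L* = 54.7 - 52.6 = 2.1
C1* = sqrt((-19.5)^2 + (2.3)^2) = 19.635
C2* = sqrt((-16.0)^2 + (3.1)^2) = 16.298
Delta C* = 16.298 - 19.635 = -3.34
Delta E = sqrt((2.1)^2 + (3.5)^2 + (0.8)^2) = 4.16


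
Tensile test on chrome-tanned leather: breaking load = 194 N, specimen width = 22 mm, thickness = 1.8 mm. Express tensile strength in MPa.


Cross-section = 22 x 1.8 = 39.6 mm^2
TS = 194 / 39.6 = 4.90 MPa
(1 N/mm^2 = 1 MPa)


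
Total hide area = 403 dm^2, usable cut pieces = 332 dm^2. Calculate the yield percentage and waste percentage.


Yield = 332 / 403 x 100 = 82.4%
Waste = 403 - 332 = 71 dm^2
Waste% = 100 - 82.4 = 17.6%


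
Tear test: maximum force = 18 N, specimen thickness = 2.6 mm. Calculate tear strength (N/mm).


6.9 N/mm


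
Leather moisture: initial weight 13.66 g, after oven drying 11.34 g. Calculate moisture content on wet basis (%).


Moisture = 13.66 - 11.34 = 2.32 g
MC = 2.32 / 13.66 x 100 = 17.0%


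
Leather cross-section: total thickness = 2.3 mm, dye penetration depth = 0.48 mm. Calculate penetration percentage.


20.9%

Penetration% = 0.48 / 2.3 x 100
Penetration = 20.9%


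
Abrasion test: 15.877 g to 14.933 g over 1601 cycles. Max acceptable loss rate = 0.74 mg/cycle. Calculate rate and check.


Rate = 0.590 mg/cycle
Passes: Yes


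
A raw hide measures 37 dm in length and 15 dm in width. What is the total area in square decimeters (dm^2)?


Area = length x width
Area = 37 x 15 = 555 dm^2


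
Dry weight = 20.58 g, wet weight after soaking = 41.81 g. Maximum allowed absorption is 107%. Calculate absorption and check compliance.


Absorption = 103.2%
Compliant: Yes

WA = (41.81 - 20.58) / 20.58 x 100 = 103.2%
Maximum allowed: 107%
Compliant: Yes


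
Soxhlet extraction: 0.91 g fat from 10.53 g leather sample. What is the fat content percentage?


8.6%


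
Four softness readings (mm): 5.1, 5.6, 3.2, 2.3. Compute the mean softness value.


Sum = 5.1 + 5.6 + 3.2 + 2.3
Mean = 16.2 / 4 = 4.05 mm


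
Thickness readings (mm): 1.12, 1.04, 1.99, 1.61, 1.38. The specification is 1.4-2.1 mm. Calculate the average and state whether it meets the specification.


Sum = 7.14
Average = 7.14 / 5 = 1.43 mm
Specification range: 1.4 to 2.1 mm
Within spec: Yes


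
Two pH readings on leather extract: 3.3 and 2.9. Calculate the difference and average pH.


Difference = |3.3 - 2.9| = 0.4
Average = (3.3 + 2.9) / 2 = 3.10


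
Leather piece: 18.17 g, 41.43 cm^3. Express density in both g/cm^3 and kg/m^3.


0.439 g/cm^3
439 kg/m^3

Density = 18.17 / 41.43 = 0.439 g/cm^3
Convert: 0.439 x 1000 = 439 kg/m^3


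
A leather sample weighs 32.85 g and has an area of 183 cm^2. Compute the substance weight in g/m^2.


1795.1 g/m^2


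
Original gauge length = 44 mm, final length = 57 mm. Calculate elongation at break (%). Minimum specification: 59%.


Elongation = 29.5%
Meets spec: No


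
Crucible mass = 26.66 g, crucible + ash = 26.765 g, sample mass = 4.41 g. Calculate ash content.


Ash mass = 26.765 - 26.66 = 0.105 g
Ash% = 0.105 / 4.41 x 100 = 2.38%


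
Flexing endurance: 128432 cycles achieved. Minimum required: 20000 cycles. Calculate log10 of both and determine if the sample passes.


log10(128432) = 5.11
log10(20000) = 4.30
Passes: Yes


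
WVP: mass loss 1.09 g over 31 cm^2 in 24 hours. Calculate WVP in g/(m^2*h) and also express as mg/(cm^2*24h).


WVP = 1.09 / (31 x 24) x 10000 = 14.65 g/(m^2*h)
Mass loss in mg = 1.09 x 1000 = 1090 mg
Per cm^2 per 24h in mg: 1090 x 24 / (31 x 24) = 26160 / 744 = 35.16 mg/(cm^2*24h)


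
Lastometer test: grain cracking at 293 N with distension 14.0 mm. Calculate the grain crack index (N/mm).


20.9 N/mm


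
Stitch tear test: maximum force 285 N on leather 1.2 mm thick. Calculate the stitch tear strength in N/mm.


Stitch tear strength = force / thickness
STS = 285 / 1.2 = 237.5 N/mm


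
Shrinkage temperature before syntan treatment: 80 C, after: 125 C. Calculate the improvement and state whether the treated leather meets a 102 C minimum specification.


Improvement = 125 - 80 = 45 C
Spec check: 125 C >= 102 C? Yes


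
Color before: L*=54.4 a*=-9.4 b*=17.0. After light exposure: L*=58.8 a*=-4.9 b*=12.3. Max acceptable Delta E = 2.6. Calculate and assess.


dL = 4.4, da = 4.5, db = -4.7
dE = sqrt((4.4)^2 + (4.5)^2 + (-4.7)^2) = 7.85
Max = 2.6
Passes: No


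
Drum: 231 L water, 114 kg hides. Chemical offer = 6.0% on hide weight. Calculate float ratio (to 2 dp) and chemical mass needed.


Float ratio = 231 / 114 = 2.03
Chemical = 114 x 6.0 / 100 = 6.84 kg


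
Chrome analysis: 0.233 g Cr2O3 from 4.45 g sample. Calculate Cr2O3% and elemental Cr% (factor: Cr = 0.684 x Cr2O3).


Cr2O3% = 0.233 / 4.45 x 100 = 5.24%
Cr% = 5.24 x 0.684 = 3.58%


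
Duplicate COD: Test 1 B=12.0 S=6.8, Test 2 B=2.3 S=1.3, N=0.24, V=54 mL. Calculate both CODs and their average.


COD1 = 184.9 mg/L
COD2 = 35.6 mg/L
Average = 110.3 mg/L


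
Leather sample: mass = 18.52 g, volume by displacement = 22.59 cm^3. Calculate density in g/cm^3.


0.820 g/cm^3

Density = mass / volume
Density = 18.52 / 22.59 = 0.820 g/cm^3


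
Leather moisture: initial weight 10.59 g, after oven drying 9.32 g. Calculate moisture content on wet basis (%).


Moisture = 10.59 - 9.32 = 1.27 g
MC = 1.27 / 10.59 x 100 = 12.0%


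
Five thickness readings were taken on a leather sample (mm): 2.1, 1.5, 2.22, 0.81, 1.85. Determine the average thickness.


1.70 mm

Sum = 2.1 + 1.5 + 2.22 + 0.81 + 1.85 = 8.48
Average = 8.48 / 5 = 1.70 mm


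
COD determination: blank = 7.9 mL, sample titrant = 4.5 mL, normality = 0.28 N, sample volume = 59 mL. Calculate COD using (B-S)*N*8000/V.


COD = (7.9 - 4.5) x 0.28 x 8000 / 59
COD = 3.4 x 0.28 x 8000 / 59
COD = 129.1 mg/L


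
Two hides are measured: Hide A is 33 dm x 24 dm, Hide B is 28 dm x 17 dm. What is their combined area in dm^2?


Hide A area = 33 x 24 = 792 dm^2
Hide B area = 28 x 17 = 476 dm^2
Total = 792 + 476 = 1268 dm^2


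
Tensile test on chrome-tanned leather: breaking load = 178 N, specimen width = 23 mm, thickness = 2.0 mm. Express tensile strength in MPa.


3.87 MPa


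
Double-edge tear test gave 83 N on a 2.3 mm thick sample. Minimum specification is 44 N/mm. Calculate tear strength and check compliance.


Tear strength = 83 / 2.3 = 36.1 N/mm
Required minimum = 44 N/mm
Compliant: No


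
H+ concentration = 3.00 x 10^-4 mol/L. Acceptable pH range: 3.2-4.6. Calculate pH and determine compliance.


pH = 3.52
Compliant: Yes


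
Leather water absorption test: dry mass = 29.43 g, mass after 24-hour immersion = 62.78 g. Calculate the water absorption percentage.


113.3%


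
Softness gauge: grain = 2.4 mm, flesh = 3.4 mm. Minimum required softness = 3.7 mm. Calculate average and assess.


Average softness = 2.90 mm
Meets requirement: No

Average = (2.4 + 3.4) / 2 = 2.90 mm
Minimum = 3.7 mm
Meets requirement: No


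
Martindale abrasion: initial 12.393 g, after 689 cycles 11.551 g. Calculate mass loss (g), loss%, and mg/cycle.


Mass loss = 0.842 g
Loss = 6.79%
Rate = 1.222 mg/cycle


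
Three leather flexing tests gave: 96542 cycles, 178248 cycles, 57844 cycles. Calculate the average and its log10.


Average = 110878 cycles
log10 = 5.04

Average = (96542 + 178248 + 57844) / 3 = 110878 cycles
log10(110878) = 5.04


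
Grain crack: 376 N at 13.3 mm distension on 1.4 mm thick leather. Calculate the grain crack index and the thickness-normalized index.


Crack index = 376 / 13.3 = 28.3 N/mm
Normalized = 28.3 / 1.4 = 20.2 N/mm per mm


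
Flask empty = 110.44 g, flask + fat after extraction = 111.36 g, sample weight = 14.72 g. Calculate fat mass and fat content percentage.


Fat mass = 0.92 g
Fat content = 6.3%


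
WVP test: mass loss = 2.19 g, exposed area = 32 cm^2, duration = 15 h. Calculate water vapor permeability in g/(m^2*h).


45.63 g/(m^2*h)

WVP = mass_loss / (area x time) x 10000
WVP = 2.19 / (32 x 15) x 10000
WVP = 2.19 / 480 x 10000 = 45.63 g/(m^2*h)


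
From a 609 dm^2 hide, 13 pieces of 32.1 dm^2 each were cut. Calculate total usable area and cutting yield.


Usable area = 417.3 dm^2
Yield = 68.5%

Total usable = 13 x 32.1 = 417.3 dm^2
Yield = 417.3 / 609 x 100 = 68.5%


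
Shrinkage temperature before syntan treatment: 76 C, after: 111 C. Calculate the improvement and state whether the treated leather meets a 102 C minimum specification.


Improvement = 35 C
Meets 102 C spec: Yes


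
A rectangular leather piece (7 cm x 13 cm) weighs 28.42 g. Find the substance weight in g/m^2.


Area = 7 x 13 = 91 cm^2
SW = 28.42 / 91 x 10000 = 3123.1 g/m^2


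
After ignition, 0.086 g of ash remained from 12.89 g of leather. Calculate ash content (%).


Ash% = 0.086 / 12.89 x 100
Ash% = 0.67%


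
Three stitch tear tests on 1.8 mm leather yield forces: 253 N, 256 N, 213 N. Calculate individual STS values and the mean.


STS1 = 253 / 1.8 = 140.6 N/mm
STS2 = 256 / 1.8 = 142.2 N/mm
STS3 = 213 / 1.8 = 118.3 N/mm
Mean = (140.6 + 142.2 + 118.3) / 3 = 133.7 N/mm


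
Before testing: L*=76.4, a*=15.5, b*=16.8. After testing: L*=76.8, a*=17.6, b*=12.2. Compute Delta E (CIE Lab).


Delta E = 5.07


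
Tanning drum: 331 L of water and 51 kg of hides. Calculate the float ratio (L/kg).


Float ratio = water / hide weight
Ratio = 331 / 51 = 6.5


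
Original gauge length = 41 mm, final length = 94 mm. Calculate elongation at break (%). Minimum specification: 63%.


Elongation = 129.3%
Meets spec: Yes

Extension = 94 - 41 = 53 mm
Elongation = 53 / 41 x 100 = 129.3%
Minimum required: 63%
Meets specification: Yes


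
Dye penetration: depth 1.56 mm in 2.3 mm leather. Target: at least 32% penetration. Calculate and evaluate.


Penetration = 67.8%
Meets target: Yes


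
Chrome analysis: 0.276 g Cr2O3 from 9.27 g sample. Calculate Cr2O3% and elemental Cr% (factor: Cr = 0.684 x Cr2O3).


Cr2O3 = 2.98%
Cr = 2.04%

Cr2O3% = 0.276 / 9.27 x 100 = 2.98%
Cr% = 2.98 x 0.684 = 2.04%


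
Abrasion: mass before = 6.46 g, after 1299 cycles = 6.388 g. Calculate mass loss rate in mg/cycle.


0.055 mg/cycle


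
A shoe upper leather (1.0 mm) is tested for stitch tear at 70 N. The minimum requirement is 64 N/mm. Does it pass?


STS = 70.0 N/mm
Passes: Yes


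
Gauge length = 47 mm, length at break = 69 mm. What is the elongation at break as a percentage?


46.8%


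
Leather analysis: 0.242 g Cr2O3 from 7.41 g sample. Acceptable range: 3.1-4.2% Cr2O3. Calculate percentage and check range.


Cr2O3 = 3.27%
Within range: Yes

Cr2O3% = 0.242 / 7.41 x 100 = 3.27%
Acceptable range: 3.1 to 4.2%
Within range: Yes


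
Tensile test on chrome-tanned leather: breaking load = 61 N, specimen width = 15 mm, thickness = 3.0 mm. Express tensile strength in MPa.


Cross-section = 15 x 3.0 = 45.0 mm^2
TS = 61 / 45.0 = 1.36 MPa
(1 N/mm^2 = 1 MPa)


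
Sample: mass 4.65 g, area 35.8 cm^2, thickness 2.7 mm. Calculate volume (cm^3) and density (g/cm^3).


Volume = 9.666 cm^3
Density = 0.481 g/cm^3

Thickness in cm = 2.7 / 10 = 0.27 cm
Volume = 35.8 x 0.27 = 9.666 cm^3
Density = 4.65 / 9.666 = 0.481 g/cm^3


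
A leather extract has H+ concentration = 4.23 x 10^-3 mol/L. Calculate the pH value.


pH = 2.37

pH = -log10[H+]
pH = -log10(4.23 x 10^-3) = 2.37


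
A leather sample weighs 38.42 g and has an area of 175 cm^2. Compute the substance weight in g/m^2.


2195.4 g/m^2

Substance weight = mass / area x 10000
SW = 38.42 / 175 x 10000
SW = 2195.4 g/m^2


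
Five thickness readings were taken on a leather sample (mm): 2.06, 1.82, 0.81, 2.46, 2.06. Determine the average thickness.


1.84 mm

Sum = 2.06 + 1.82 + 0.81 + 2.46 + 2.06 = 9.21
Average = 9.21 / 5 = 1.84 mm


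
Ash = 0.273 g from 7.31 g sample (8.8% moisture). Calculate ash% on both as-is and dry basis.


As-is ash% = 0.273 / 7.31 x 100 = 3.73%
Dry mass = 7.31 x (100 - 8.8) / 100 = 6.66672 g
Dry-basis ash% = 0.273 / 6.66672 x 100 = 4.09%


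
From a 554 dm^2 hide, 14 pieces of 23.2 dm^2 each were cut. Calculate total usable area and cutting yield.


Total usable = 14 x 23.2 = 324.8 dm^2
Yield = 324.8 / 554 x 100 = 58.6%


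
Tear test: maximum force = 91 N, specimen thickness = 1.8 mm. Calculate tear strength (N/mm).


Tear strength = force / thickness
Tear = 91 / 1.8 = 50.6 N/mm


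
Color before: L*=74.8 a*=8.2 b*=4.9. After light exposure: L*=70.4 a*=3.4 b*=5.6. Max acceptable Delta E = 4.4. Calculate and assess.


Delta E = 6.55
Passes: No

dL = -4.4, da = -4.8, db = 0.7
dE = sqrt((-4.4)^2 + (-4.8)^2 + (0.7)^2) = 6.55
Max = 4.4
Passes: No


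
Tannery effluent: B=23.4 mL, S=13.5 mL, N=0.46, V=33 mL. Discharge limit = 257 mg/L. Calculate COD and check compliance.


COD = (23.4 - 13.5) x 0.46 x 8000 / 33 = 1104.0 mg/L
Limit: 257 mg/L
Compliant: No


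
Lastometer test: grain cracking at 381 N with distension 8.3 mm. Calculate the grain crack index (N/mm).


45.9 N/mm


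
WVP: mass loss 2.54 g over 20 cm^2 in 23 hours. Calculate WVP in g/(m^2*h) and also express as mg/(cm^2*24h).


WVP = 55.22 g/(m^2*h)
Daily rate = 132.52 mg/(cm^2*24h)

WVP = 2.54 / (20 x 23) x 10000 = 55.22 g/(m^2*h)
Mass loss in mg = 2.54 x 1000 = 2540 mg
Per cm^2 per 24h in mg: 2540 x 24 / (20 x 23) = 60960 / 460 = 132.52 mg/(cm^2*24h)


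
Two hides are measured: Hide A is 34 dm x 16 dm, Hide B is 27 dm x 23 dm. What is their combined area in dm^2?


1165 dm^2

Hide A area = 34 x 16 = 544 dm^2
Hide B area = 27 x 23 = 621 dm^2
Total = 544 + 621 = 1165 dm^2


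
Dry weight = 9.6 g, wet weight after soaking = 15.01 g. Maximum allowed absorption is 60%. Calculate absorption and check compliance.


Absorption = 56.4%
Compliant: Yes

WA = (15.01 - 9.6) / 9.6 x 100 = 56.4%
Maximum allowed: 60%
Compliant: Yes


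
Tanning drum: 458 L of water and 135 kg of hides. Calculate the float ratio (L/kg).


Float ratio = water / hide weight
Ratio = 458 / 135 = 3.4


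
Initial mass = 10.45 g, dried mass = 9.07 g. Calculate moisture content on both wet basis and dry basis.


Wet basis = 13.2%
Dry basis = 15.2%

Moisture lost = 10.45 - 9.07 = 1.38 g
Wet basis MC = 1.38 / 10.45 x 100 = 13.2%
Dry basis MC = 1.38 / 9.07 x 100 = 15.2%


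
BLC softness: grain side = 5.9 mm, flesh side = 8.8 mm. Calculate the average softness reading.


7.35 mm

Average = (5.9 + 8.8) / 2
Average = 7.35 mm


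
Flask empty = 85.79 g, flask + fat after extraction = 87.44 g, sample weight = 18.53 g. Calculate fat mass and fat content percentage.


Fat mass = 1.65 g
Fat content = 8.9%

Fat mass = 87.44 - 85.79 = 1.65 g
Fat% = 1.65 / 18.53 x 100 = 8.9%


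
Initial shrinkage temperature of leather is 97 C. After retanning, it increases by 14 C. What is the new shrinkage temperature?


111 C

New Ts = 97 + 14 = 111 C


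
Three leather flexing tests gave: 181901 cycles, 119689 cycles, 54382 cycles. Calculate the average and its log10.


Average = (181901 + 119689 + 54382) / 3 = 118657 cycles
log10(118657) = 5.07


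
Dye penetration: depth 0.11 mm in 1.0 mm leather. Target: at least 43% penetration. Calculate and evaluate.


Penetration = 11.0%
Meets target: No

Penetration = 0.11 / 1.0 x 100 = 11.0%
Target: 43%
Meets target: No


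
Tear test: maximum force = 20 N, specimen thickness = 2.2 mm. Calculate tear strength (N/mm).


Tear strength = force / thickness
Tear = 20 / 2.2 = 9.1 N/mm


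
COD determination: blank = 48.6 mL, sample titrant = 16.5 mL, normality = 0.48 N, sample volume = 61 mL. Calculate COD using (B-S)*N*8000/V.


2020.7 mg/L

COD = (48.6 - 16.5) x 0.48 x 8000 / 61
COD = 32.1 x 0.48 x 8000 / 61
COD = 2020.7 mg/L


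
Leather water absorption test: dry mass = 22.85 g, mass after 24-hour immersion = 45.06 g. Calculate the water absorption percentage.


Water absorbed = 45.06 - 22.85 = 22.21 g
WA% = 22.21 / 22.85 x 100 = 97.2%


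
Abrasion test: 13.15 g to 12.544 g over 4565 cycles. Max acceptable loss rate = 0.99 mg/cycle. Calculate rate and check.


Loss = 13.15 - 12.544 = 0.606 g
Rate = 0.606 g / 4565 cycles x 1000 = 0.133 mg/cycle
Max = 0.99 mg/cycle
Passes: Yes


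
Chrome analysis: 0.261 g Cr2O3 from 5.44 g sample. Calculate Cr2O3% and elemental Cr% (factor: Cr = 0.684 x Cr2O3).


Cr2O3% = 0.261 / 5.44 x 100 = 4.80%
Cr% = 4.80 x 0.684 = 3.28%


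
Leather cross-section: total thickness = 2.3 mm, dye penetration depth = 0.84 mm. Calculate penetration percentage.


Penetration% = 0.84 / 2.3 x 100
Penetration = 36.5%


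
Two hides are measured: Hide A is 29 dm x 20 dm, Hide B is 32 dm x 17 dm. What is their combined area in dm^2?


Hide A area = 29 x 20 = 580 dm^2
Hide B area = 32 x 17 = 544 dm^2
Total = 580 + 544 = 1124 dm^2


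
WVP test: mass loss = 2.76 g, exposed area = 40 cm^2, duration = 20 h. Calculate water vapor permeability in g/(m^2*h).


34.50 g/(m^2*h)

WVP = mass_loss / (area x time) x 10000
WVP = 2.76 / (40 x 20) x 10000
WVP = 2.76 / 800 x 10000 = 34.50 g/(m^2*h)


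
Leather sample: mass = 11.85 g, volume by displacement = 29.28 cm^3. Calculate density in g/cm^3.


Density = mass / volume
Density = 11.85 / 29.28 = 0.405 g/cm^3


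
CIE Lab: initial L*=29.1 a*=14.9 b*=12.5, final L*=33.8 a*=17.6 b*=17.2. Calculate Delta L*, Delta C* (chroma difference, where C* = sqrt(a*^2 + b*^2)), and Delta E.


Delta L* = 4.7
Delta C* = 5.16
Delta E = 7.17

Delta L* = 33.8 - 29.1 = 4.7
C1* = sqrt((14.9)^2 + (12.5)^2) = 19.449
C2* = sqrt((17.6)^2 + (17.2)^2) = 24.609
Delta C* = 24.609 - 19.449 = 5.16
Delta E = sqrt((4.7)^2 + (2.7)^2 + (4.7)^2) = 7.17


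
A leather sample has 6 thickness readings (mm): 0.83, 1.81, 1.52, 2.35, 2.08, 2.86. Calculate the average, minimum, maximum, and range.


Sum = 11.45
Average = 11.45 / 6 = 1.91 mm
Minimum = 0.83 mm
Maximum = 2.86 mm
Range = 2.86 - 0.83 = 2.03 mm


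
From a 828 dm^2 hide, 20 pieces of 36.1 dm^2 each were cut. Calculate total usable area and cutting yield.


Total usable = 20 x 36.1 = 722.0 dm^2
Yield = 722.0 / 828 x 100 = 87.2%


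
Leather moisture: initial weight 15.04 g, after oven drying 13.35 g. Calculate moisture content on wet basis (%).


11.2%

Moisture = 15.04 - 13.35 = 1.69 g
MC = 1.69 / 15.04 x 100 = 11.2%


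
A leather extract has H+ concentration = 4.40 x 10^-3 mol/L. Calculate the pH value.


pH = 2.36

pH = -log10[H+]
pH = -log10(4.40 x 10^-3) = 2.36


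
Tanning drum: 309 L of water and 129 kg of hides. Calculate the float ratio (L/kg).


2.4

Float ratio = water / hide weight
Ratio = 309 / 129 = 2.4


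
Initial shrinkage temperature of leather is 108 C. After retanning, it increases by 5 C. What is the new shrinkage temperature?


113 C

New Ts = 108 + 5 = 113 C


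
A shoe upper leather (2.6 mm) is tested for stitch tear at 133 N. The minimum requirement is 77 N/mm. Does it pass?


STS = 133 / 2.6 = 51.2 N/mm
Minimum required: 77 N/mm
Passes: No


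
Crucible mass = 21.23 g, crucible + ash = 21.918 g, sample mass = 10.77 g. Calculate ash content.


Ash mass = 21.918 - 21.23 = 0.688 g
Ash% = 0.688 / 10.77 x 100 = 6.39%


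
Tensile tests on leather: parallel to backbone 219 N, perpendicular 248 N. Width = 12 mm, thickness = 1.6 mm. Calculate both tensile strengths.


Area = 12 x 1.6 = 19.2 mm^2
TS (parallel) = 219 / 19.2 = 11.41 N/mm^2
TS (perpendicular) = 248 / 19.2 = 12.92 N/mm^2


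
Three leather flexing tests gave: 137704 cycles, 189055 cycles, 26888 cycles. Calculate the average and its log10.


Average = (137704 + 189055 + 26888) / 3 = 117882 cycles
log10(117882) = 5.07


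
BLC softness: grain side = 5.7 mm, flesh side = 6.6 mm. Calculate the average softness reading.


6.15 mm

Average = (5.7 + 6.6) / 2
Average = 6.15 mm


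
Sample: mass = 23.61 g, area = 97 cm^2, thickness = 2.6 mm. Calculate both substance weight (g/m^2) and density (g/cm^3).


Substance weight = 2434.0 g/m^2
Density = 0.936 g/cm^3


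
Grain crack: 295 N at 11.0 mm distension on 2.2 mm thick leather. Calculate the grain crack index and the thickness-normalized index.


Crack index = 295 / 11.0 = 26.8 N/mm
Normalized = 26.8 / 2.2 = 12.2 N/mm per mm


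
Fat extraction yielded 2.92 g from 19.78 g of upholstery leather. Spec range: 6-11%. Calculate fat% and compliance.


Fat content = 14.8%
Compliant: No


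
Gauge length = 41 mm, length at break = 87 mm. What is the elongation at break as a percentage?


Extension = 87 - 41 = 46 mm
Elongation = 46 / 41 x 100 = 112.2%


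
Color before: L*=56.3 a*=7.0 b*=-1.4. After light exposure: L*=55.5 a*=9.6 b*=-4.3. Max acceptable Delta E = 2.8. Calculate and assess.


Delta E = 3.98
Passes: No


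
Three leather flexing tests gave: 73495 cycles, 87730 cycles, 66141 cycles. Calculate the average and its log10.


Average = 75789 cycles
log10 = 4.88

Average = (73495 + 87730 + 66141) / 3 = 75789 cycles
log10(75789) = 4.88


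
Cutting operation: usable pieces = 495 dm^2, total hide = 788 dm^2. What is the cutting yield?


Yield = usable / total x 100
Yield = 495 / 788 x 100 = 62.8%


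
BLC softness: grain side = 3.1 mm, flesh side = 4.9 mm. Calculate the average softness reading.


Average = (3.1 + 4.9) / 2
Average = 4.00 mm


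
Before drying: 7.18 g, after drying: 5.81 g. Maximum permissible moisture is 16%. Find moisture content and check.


MC = (7.18 - 5.81) / 7.18 x 100 = 19.1%
Maximum: 16%
Acceptable: No


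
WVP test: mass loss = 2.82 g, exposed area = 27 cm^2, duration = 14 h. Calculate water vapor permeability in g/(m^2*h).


74.60 g/(m^2*h)


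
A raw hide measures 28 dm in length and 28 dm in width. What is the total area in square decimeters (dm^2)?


784 dm^2

Area = length x width
Area = 28 x 28 = 784 dm^2


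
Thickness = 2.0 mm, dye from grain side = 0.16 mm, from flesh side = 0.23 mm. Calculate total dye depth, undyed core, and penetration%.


Total dyed = 0.16 + 0.23 = 0.39 mm
Undyed core = 2.0 - 0.39 = 1.61 mm
Penetration = 0.39 / 2.0 x 100 = 19.5%


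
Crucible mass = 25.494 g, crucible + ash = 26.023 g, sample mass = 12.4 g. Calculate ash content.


Ash mass = 0.529 g
Ash content = 4.27%

Ash mass = 26.023 - 25.494 = 0.529 g
Ash% = 0.529 / 12.4 x 100 = 4.27%


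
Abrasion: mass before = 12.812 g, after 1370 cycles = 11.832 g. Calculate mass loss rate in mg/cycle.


Mass loss = 12.812 - 11.832 = 0.980 g
Rate = 0.980 / 1370 x 1000 = 0.715 mg/cycle


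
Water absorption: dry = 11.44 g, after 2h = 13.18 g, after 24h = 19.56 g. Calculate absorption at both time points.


WA (2h) = (13.18 - 11.44) / 11.44 x 100 = 15.2%
WA (24h) = (19.56 - 11.44) / 11.44 x 100 = 71.0%


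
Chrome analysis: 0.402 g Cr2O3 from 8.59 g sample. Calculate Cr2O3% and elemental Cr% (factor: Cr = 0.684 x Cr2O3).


Cr2O3% = 0.402 / 8.59 x 100 = 4.68%
Cr% = 4.68 x 0.684 = 3.20%


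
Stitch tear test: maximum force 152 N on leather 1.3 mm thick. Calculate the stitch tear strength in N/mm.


116.9 N/mm

Stitch tear strength = force / thickness
STS = 152 / 1.3 = 116.9 N/mm
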